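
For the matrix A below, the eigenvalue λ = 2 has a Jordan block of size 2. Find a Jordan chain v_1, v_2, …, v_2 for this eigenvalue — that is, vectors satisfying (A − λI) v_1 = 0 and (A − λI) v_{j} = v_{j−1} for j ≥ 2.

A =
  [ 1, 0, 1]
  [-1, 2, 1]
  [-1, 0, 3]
A Jordan chain for λ = 2 of length 2:
v_1 = (-1, -1, -1)ᵀ
v_2 = (1, 0, 0)ᵀ

Let N = A − (2)·I. We want v_2 with N^2 v_2 = 0 but N^1 v_2 ≠ 0; then v_{j-1} := N · v_j for j = 2, …, 2.

Pick v_2 = (1, 0, 0)ᵀ.
Then v_1 = N · v_2 = (-1, -1, -1)ᵀ.

Sanity check: (A − (2)·I) v_1 = (0, 0, 0)ᵀ = 0. ✓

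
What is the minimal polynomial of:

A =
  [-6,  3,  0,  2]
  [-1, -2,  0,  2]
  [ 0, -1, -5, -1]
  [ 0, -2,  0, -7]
x^3 + 15*x^2 + 75*x + 125

The characteristic polynomial is χ_A(x) = (x + 5)^4, so the eigenvalues are known. The minimal polynomial is
  m_A(x) = Π_λ (x − λ)^{k_λ}
where k_λ is the size of the *largest* Jordan block for λ (equivalently, the smallest k with (A − λI)^k v = 0 for every generalised eigenvector v of λ).

  λ = -5: largest Jordan block has size 3, contributing (x + 5)^3

So m_A(x) = (x + 5)^3 = x^3 + 15*x^2 + 75*x + 125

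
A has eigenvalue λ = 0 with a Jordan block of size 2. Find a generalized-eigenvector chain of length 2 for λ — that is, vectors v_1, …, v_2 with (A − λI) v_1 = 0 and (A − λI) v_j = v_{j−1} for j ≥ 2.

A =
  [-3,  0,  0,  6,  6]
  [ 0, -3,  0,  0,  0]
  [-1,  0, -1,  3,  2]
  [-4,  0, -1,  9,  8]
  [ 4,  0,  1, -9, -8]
A Jordan chain for λ = 0 of length 2:
v_1 = (0, 0, -1, -1, 1)ᵀ
v_2 = (0, 0, 1, 0, 0)ᵀ

Let N = A − (0)·I. We want v_2 with N^2 v_2 = 0 but N^1 v_2 ≠ 0; then v_{j-1} := N · v_j for j = 2, …, 2.

Pick v_2 = (0, 0, 1, 0, 0)ᵀ.
Then v_1 = N · v_2 = (0, 0, -1, -1, 1)ᵀ.

Sanity check: (A − (0)·I) v_1 = (0, 0, 0, 0, 0)ᵀ = 0. ✓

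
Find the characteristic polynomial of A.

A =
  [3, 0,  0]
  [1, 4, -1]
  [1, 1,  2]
x^3 - 9*x^2 + 27*x - 27

Expanding det(x·I − A) (e.g. by cofactor expansion or by noting that A is similar to its Jordan form J, which has the same characteristic polynomial as A) gives
  χ_A(x) = x^3 - 9*x^2 + 27*x - 27
which factors as (x - 3)^3. The eigenvalues (with algebraic multiplicities) are λ = 3 with multiplicity 3.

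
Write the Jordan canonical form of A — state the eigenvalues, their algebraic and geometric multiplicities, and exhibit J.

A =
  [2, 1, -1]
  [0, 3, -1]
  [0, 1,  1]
J_2(2) ⊕ J_1(2)

The characteristic polynomial is
  det(x·I − A) = x^3 - 6*x^2 + 12*x - 8 = (x - 2)^3

Eigenvalues and multiplicities (the geometric multiplicity of λ is n − rank(A − λI), which equals the number of Jordan blocks for λ):
  λ = 2: algebraic multiplicity = 3, geometric multiplicity = 2

Determining the block sizes for each eigenvalue:
  λ = 2: 2 blocks summing to 3 forces exactly one block of size 2 and the rest size 1 → block sizes [2, 1]

Assembling the blocks gives a Jordan form
J =
  [2, 1, 0]
  [0, 2, 0]
  [0, 0, 2]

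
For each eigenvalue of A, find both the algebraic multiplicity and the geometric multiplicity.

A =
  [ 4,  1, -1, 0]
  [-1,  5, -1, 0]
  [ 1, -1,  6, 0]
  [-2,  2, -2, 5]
λ = 5: alg = 4, geom = 2

Step 1 — factor the characteristic polynomial to read off the algebraic multiplicities:
  χ_A(x) = (x - 5)^4

Step 2 — compute geometric multiplicities via the rank-nullity identity g(λ) = n − rank(A − λI):
  rank(A − (5)·I) = 2, so dim ker(A − (5)·I) = n − 2 = 2

Summary:
  λ = 5: algebraic multiplicity = 4, geometric multiplicity = 2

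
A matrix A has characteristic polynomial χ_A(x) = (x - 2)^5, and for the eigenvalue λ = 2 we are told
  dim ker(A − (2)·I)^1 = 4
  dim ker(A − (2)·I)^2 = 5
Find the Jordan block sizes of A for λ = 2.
Block sizes for λ = 2: [2, 1, 1, 1]

From the dimensions of kernels of powers, the number of Jordan blocks of size at least j is d_j − d_{j−1} where d_j = dim ker(N^j) (with d_0 = 0). Computing the differences gives [4, 1].
The number of blocks of size exactly k is (#blocks of size ≥ k) − (#blocks of size ≥ k + 1), so the partition is: 3 block(s) of size 1, 1 block(s) of size 2.
In nonincreasing order the block sizes are [2, 1, 1, 1].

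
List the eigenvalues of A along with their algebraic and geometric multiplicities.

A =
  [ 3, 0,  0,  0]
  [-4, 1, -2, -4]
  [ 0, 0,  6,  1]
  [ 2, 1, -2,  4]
λ = 3: alg = 2, geom = 2; λ = 4: alg = 2, geom = 1

Step 1 — factor the characteristic polynomial to read off the algebraic multiplicities:
  χ_A(x) = (x - 4)^2*(x - 3)^2

Step 2 — compute geometric multiplicities via the rank-nullity identity g(λ) = n − rank(A − λI):
  rank(A − (3)·I) = 2, so dim ker(A − (3)·I) = n − 2 = 2
  rank(A − (4)·I) = 3, so dim ker(A − (4)·I) = n − 3 = 1

Summary:
  λ = 3: algebraic multiplicity = 2, geometric multiplicity = 2
  λ = 4: algebraic multiplicity = 2, geometric multiplicity = 1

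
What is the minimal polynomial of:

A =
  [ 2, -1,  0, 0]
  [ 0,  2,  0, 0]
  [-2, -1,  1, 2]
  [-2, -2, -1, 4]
x^3 - 7*x^2 + 16*x - 12

The characteristic polynomial is χ_A(x) = (x - 3)*(x - 2)^3, so the eigenvalues are known. The minimal polynomial is
  m_A(x) = Π_λ (x − λ)^{k_λ}
where k_λ is the size of the *largest* Jordan block for λ (equivalently, the smallest k with (A − λI)^k v = 0 for every generalised eigenvector v of λ).

  λ = 2: largest Jordan block has size 2, contributing (x − 2)^2
  λ = 3: largest Jordan block has size 1, contributing (x − 3)

So m_A(x) = (x - 3)*(x - 2)^2 = x^3 - 7*x^2 + 16*x - 12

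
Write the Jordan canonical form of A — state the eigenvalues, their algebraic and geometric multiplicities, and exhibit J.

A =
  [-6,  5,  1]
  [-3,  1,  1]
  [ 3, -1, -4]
J_3(-3)

The characteristic polynomial is
  det(x·I − A) = x^3 + 9*x^2 + 27*x + 27 = (x + 3)^3

Eigenvalues and multiplicities (the geometric multiplicity of λ is n − rank(A − λI), which equals the number of Jordan blocks for λ):
  λ = -3: algebraic multiplicity = 3, geometric multiplicity = 1

Determining the block sizes for each eigenvalue:
  λ = -3: one block (gm = 1), so the single block has size am = 3 → block sizes [3]

Assembling the blocks gives a Jordan form
J =
  [-3,  1,  0]
  [ 0, -3,  1]
  [ 0,  0, -3]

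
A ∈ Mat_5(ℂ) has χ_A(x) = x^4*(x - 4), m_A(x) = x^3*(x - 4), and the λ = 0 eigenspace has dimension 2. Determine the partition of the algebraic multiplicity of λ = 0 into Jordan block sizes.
Block sizes for λ = 0: [3, 1]

Step 1 — from the characteristic polynomial, algebraic multiplicity of λ = 0 is 4. From dim ker(A − (0)·I) = 2, there are exactly 2 Jordan blocks for λ = 0.
Step 2 — from the minimal polynomial, the factor (x − 0)^3 tells us the largest block for λ = 0 has size 3.
Step 3 — with total size 4, 2 blocks, and largest block 3, the block sizes (in nonincreasing order) are [3, 1].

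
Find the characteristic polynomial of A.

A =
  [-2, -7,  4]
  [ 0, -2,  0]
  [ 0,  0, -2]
x^3 + 6*x^2 + 12*x + 8

Expanding det(x·I − A) (e.g. by cofactor expansion or by noting that A is similar to its Jordan form J, which has the same characteristic polynomial as A) gives
  χ_A(x) = x^3 + 6*x^2 + 12*x + 8
which factors as (x + 2)^3. The eigenvalues (with algebraic multiplicities) are λ = -2 with multiplicity 3.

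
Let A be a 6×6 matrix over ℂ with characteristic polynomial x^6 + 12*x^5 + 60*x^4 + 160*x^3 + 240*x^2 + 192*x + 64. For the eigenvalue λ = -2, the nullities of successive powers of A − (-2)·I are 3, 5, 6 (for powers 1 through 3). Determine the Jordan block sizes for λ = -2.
Block sizes for λ = -2: [3, 2, 1]

From the dimensions of kernels of powers, the number of Jordan blocks of size at least j is d_j − d_{j−1} where d_j = dim ker(N^j) (with d_0 = 0). Computing the differences gives [3, 2, 1].
The number of blocks of size exactly k is (#blocks of size ≥ k) − (#blocks of size ≥ k + 1), so the partition is: 1 block(s) of size 1, 1 block(s) of size 2, 1 block(s) of size 3.
In nonincreasing order the block sizes are [3, 2, 1].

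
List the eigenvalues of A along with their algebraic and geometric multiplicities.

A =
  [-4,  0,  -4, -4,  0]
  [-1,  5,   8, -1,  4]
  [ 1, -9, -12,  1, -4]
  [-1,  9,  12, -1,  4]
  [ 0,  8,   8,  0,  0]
λ = -4: alg = 3, geom = 2; λ = 0: alg = 2, geom = 2

Step 1 — factor the characteristic polynomial to read off the algebraic multiplicities:
  χ_A(x) = x^2*(x + 4)^3

Step 2 — compute geometric multiplicities via the rank-nullity identity g(λ) = n − rank(A − λI):
  rank(A − (-4)·I) = 3, so dim ker(A − (-4)·I) = n − 3 = 2
  rank(A − (0)·I) = 3, so dim ker(A − (0)·I) = n − 3 = 2

Summary:
  λ = -4: algebraic multiplicity = 3, geometric multiplicity = 2
  λ = 0: algebraic multiplicity = 2, geometric multiplicity = 2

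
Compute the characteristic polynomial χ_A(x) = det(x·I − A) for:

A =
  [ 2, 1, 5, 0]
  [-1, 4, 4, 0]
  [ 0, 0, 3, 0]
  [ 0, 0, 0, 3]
x^4 - 12*x^3 + 54*x^2 - 108*x + 81

Expanding det(x·I − A) (e.g. by cofactor expansion or by noting that A is similar to its Jordan form J, which has the same characteristic polynomial as A) gives
  χ_A(x) = x^4 - 12*x^3 + 54*x^2 - 108*x + 81
which factors as (x - 3)^4. The eigenvalues (with algebraic multiplicities) are λ = 3 with multiplicity 4.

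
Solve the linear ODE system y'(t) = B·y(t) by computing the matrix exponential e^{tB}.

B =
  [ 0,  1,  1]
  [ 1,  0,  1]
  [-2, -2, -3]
e^{tB} =
  [t*exp(-t) + exp(-t), t*exp(-t), t*exp(-t)]
  [t*exp(-t), t*exp(-t) + exp(-t), t*exp(-t)]
  [-2*t*exp(-t), -2*t*exp(-t), -2*t*exp(-t) + exp(-t)]

Strategy: write B = P · J · P⁻¹ where J is a Jordan canonical form, so e^{tB} = P · e^{tJ} · P⁻¹, and e^{tJ} can be computed block-by-block.

B has Jordan form
J =
  [-1,  1,  0]
  [ 0, -1,  0]
  [ 0,  0, -1]
(up to reordering of blocks).

Per-block formulas:
  For a 2×2 Jordan block J_2(-1): exp(t · J_2(-1)) = e^(-1t)·(I + t·N), where N is the 2×2 nilpotent shift.
  For a 1×1 block at λ = -1: exp(t · [-1]) = [e^(-1t)].

After assembling e^{tJ} and conjugating by P, we get:

e^{tB} =
  [t*exp(-t) + exp(-t), t*exp(-t), t*exp(-t)]
  [t*exp(-t), t*exp(-t) + exp(-t), t*exp(-t)]
  [-2*t*exp(-t), -2*t*exp(-t), -2*t*exp(-t) + exp(-t)]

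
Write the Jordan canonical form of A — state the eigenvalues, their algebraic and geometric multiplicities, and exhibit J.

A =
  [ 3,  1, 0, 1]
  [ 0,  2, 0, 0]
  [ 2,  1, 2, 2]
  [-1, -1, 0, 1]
J_2(2) ⊕ J_2(2)

The characteristic polynomial is
  det(x·I − A) = x^4 - 8*x^3 + 24*x^2 - 32*x + 16 = (x - 2)^4

Eigenvalues and multiplicities (the geometric multiplicity of λ is n − rank(A − λI), which equals the number of Jordan blocks for λ):
  λ = 2: algebraic multiplicity = 4, geometric multiplicity = 2

Determining the block sizes for each eigenvalue:
  λ = 2: with am = 4 and gm = 2, the partition is not yet determined (e.g. several partitions of 4 into 2 parts exist). Let N = A − (2)·I. Computing rank(N^1) = 2, rank(N^2) = 0; the number of blocks of size ≥ j is rank(N^{j−1}) − rank(N^j), giving [2, 2]. So we have 2 block(s) of size 2 → block sizes [2, 2]

Assembling the blocks gives a Jordan form
J =
  [2, 1, 0, 0]
  [0, 2, 0, 0]
  [0, 0, 2, 1]
  [0, 0, 0, 2]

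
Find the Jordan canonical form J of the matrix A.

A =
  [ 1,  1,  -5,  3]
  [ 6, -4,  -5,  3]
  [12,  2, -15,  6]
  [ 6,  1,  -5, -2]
J_2(-5) ⊕ J_1(-5) ⊕ J_1(-5)

The characteristic polynomial is
  det(x·I − A) = x^4 + 20*x^3 + 150*x^2 + 500*x + 625 = (x + 5)^4

Eigenvalues and multiplicities (the geometric multiplicity of λ is n − rank(A − λI), which equals the number of Jordan blocks for λ):
  λ = -5: algebraic multiplicity = 4, geometric multiplicity = 3

Determining the block sizes for each eigenvalue:
  λ = -5: 3 blocks summing to 4 forces exactly one block of size 2 and the rest size 1 → block sizes [2, 1, 1]

Assembling the blocks gives a Jordan form
J =
  [-5,  1,  0,  0]
  [ 0, -5,  0,  0]
  [ 0,  0, -5,  0]
  [ 0,  0,  0, -5]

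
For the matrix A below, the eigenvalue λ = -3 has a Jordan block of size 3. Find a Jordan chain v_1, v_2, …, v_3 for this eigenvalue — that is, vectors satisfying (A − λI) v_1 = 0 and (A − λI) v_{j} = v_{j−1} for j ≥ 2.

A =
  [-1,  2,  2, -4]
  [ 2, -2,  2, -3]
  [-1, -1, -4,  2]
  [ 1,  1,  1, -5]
A Jordan chain for λ = -3 of length 3:
v_1 = (2, 1, -1, 1)ᵀ
v_2 = (2, 2, -1, 1)ᵀ
v_3 = (1, 0, 0, 0)ᵀ

Let N = A − (-3)·I. We want v_3 with N^3 v_3 = 0 but N^2 v_3 ≠ 0; then v_{j-1} := N · v_j for j = 3, …, 2.

Pick v_3 = (1, 0, 0, 0)ᵀ.
Then v_2 = N · v_3 = (2, 2, -1, 1)ᵀ.
Then v_1 = N · v_2 = (2, 1, -1, 1)ᵀ.

Sanity check: (A − (-3)·I) v_1 = (0, 0, 0, 0)ᵀ = 0. ✓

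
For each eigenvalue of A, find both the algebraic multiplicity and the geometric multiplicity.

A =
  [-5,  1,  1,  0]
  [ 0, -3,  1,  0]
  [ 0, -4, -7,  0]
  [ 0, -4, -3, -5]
λ = -5: alg = 4, geom = 2

Step 1 — factor the characteristic polynomial to read off the algebraic multiplicities:
  χ_A(x) = (x + 5)^4

Step 2 — compute geometric multiplicities via the rank-nullity identity g(λ) = n − rank(A − λI):
  rank(A − (-5)·I) = 2, so dim ker(A − (-5)·I) = n − 2 = 2

Summary:
  λ = -5: algebraic multiplicity = 4, geometric multiplicity = 2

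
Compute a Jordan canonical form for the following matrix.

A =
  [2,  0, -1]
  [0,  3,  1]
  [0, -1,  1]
J_3(2)

The characteristic polynomial is
  det(x·I − A) = x^3 - 6*x^2 + 12*x - 8 = (x - 2)^3

Eigenvalues and multiplicities (the geometric multiplicity of λ is n − rank(A − λI), which equals the number of Jordan blocks for λ):
  λ = 2: algebraic multiplicity = 3, geometric multiplicity = 1

Determining the block sizes for each eigenvalue:
  λ = 2: one block (gm = 1), so the single block has size am = 3 → block sizes [3]

Assembling the blocks gives a Jordan form
J =
  [2, 1, 0]
  [0, 2, 1]
  [0, 0, 2]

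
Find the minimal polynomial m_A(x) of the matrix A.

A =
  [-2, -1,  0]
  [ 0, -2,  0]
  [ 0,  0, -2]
x^2 + 4*x + 4

The characteristic polynomial is χ_A(x) = (x + 2)^3, so the eigenvalues are known. The minimal polynomial is
  m_A(x) = Π_λ (x − λ)^{k_λ}
where k_λ is the size of the *largest* Jordan block for λ (equivalently, the smallest k with (A − λI)^k v = 0 for every generalised eigenvector v of λ).

  λ = -2: largest Jordan block has size 2, contributing (x + 2)^2

So m_A(x) = (x + 2)^2 = x^2 + 4*x + 4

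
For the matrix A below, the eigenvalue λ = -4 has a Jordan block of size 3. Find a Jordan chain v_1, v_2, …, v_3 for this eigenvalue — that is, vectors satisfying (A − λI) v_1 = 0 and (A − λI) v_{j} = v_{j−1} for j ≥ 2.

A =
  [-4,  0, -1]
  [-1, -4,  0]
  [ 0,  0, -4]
A Jordan chain for λ = -4 of length 3:
v_1 = (0, 1, 0)ᵀ
v_2 = (-1, 0, 0)ᵀ
v_3 = (0, 0, 1)ᵀ

Let N = A − (-4)·I. We want v_3 with N^3 v_3 = 0 but N^2 v_3 ≠ 0; then v_{j-1} := N · v_j for j = 3, …, 2.

Pick v_3 = (0, 0, 1)ᵀ.
Then v_2 = N · v_3 = (-1, 0, 0)ᵀ.
Then v_1 = N · v_2 = (0, 1, 0)ᵀ.

Sanity check: (A − (-4)·I) v_1 = (0, 0, 0)ᵀ = 0. ✓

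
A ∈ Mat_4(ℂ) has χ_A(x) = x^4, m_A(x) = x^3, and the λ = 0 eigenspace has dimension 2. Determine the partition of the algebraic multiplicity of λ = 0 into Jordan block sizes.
Block sizes for λ = 0: [3, 1]

Step 1 — from the characteristic polynomial, algebraic multiplicity of λ = 0 is 4. From dim ker(A − (0)·I) = 2, there are exactly 2 Jordan blocks for λ = 0.
Step 2 — from the minimal polynomial, the factor (x − 0)^3 tells us the largest block for λ = 0 has size 3.
Step 3 — with total size 4, 2 blocks, and largest block 3, the block sizes (in nonincreasing order) are [3, 1].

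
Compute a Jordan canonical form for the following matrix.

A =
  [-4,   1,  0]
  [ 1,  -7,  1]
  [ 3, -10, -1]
J_3(-4)

The characteristic polynomial is
  det(x·I − A) = x^3 + 12*x^2 + 48*x + 64 = (x + 4)^3

Eigenvalues and multiplicities (the geometric multiplicity of λ is n − rank(A − λI), which equals the number of Jordan blocks for λ):
  λ = -4: algebraic multiplicity = 3, geometric multiplicity = 1

Determining the block sizes for each eigenvalue:
  λ = -4: one block (gm = 1), so the single block has size am = 3 → block sizes [3]

Assembling the blocks gives a Jordan form
J =
  [-4,  1,  0]
  [ 0, -4,  1]
  [ 0,  0, -4]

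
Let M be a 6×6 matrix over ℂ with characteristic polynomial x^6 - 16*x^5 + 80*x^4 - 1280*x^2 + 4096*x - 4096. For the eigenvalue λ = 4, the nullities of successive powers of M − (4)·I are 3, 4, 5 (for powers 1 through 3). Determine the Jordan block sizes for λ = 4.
Block sizes for λ = 4: [3, 1, 1]

From the dimensions of kernels of powers, the number of Jordan blocks of size at least j is d_j − d_{j−1} where d_j = dim ker(N^j) (with d_0 = 0). Computing the differences gives [3, 1, 1].
The number of blocks of size exactly k is (#blocks of size ≥ k) − (#blocks of size ≥ k + 1), so the partition is: 2 block(s) of size 1, 1 block(s) of size 3.
In nonincreasing order the block sizes are [3, 1, 1].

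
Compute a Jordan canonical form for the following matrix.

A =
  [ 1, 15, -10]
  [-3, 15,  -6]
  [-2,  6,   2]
J_2(6) ⊕ J_1(6)

The characteristic polynomial is
  det(x·I − A) = x^3 - 18*x^2 + 108*x - 216 = (x - 6)^3

Eigenvalues and multiplicities (the geometric multiplicity of λ is n − rank(A − λI), which equals the number of Jordan blocks for λ):
  λ = 6: algebraic multiplicity = 3, geometric multiplicity = 2

Determining the block sizes for each eigenvalue:
  λ = 6: 2 blocks summing to 3 forces exactly one block of size 2 and the rest size 1 → block sizes [2, 1]

Assembling the blocks gives a Jordan form
J =
  [6, 1, 0]
  [0, 6, 0]
  [0, 0, 6]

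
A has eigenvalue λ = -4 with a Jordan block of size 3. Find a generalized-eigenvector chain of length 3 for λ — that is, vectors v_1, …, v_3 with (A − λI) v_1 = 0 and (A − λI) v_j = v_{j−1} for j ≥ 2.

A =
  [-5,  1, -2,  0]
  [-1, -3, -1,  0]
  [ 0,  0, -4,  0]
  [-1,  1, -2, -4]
A Jordan chain for λ = -4 of length 3:
v_1 = (1, 1, 0, 1)ᵀ
v_2 = (-2, -1, 0, -2)ᵀ
v_3 = (0, 0, 1, 0)ᵀ

Let N = A − (-4)·I. We want v_3 with N^3 v_3 = 0 but N^2 v_3 ≠ 0; then v_{j-1} := N · v_j for j = 3, …, 2.

Pick v_3 = (0, 0, 1, 0)ᵀ.
Then v_2 = N · v_3 = (-2, -1, 0, -2)ᵀ.
Then v_1 = N · v_2 = (1, 1, 0, 1)ᵀ.

Sanity check: (A − (-4)·I) v_1 = (0, 0, 0, 0)ᵀ = 0. ✓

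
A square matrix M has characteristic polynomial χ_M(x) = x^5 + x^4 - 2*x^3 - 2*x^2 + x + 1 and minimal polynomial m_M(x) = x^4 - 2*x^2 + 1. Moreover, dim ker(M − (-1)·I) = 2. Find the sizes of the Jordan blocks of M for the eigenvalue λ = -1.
Block sizes for λ = -1: [2, 1]

Step 1 — from the characteristic polynomial, algebraic multiplicity of λ = -1 is 3. From dim ker(M − (-1)·I) = 2, there are exactly 2 Jordan blocks for λ = -1.
Step 2 — from the minimal polynomial, the factor (x + 1)^2 tells us the largest block for λ = -1 has size 2.
Step 3 — with total size 3, 2 blocks, and largest block 2, the block sizes (in nonincreasing order) are [2, 1].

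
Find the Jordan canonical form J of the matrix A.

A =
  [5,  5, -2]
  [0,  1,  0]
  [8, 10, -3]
J_2(1) ⊕ J_1(1)

The characteristic polynomial is
  det(x·I − A) = x^3 - 3*x^2 + 3*x - 1 = (x - 1)^3

Eigenvalues and multiplicities (the geometric multiplicity of λ is n − rank(A − λI), which equals the number of Jordan blocks for λ):
  λ = 1: algebraic multiplicity = 3, geometric multiplicity = 2

Determining the block sizes for each eigenvalue:
  λ = 1: 2 blocks summing to 3 forces exactly one block of size 2 and the rest size 1 → block sizes [2, 1]

Assembling the blocks gives a Jordan form
J =
  [1, 1, 0]
  [0, 1, 0]
  [0, 0, 1]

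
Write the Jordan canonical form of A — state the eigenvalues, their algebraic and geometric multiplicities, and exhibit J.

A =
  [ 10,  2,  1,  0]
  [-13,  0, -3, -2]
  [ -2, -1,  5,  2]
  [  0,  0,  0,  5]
J_3(5) ⊕ J_1(5)

The characteristic polynomial is
  det(x·I − A) = x^4 - 20*x^3 + 150*x^2 - 500*x + 625 = (x - 5)^4

Eigenvalues and multiplicities (the geometric multiplicity of λ is n − rank(A − λI), which equals the number of Jordan blocks for λ):
  λ = 5: algebraic multiplicity = 4, geometric multiplicity = 2

Determining the block sizes for each eigenvalue:
  λ = 5: with am = 4 and gm = 2, the partition is not yet determined (e.g. several partitions of 4 into 2 parts exist). Let N = A − (5)·I. Computing rank(N^1) = 2, rank(N^2) = 1, rank(N^3) = 0; the number of blocks of size ≥ j is rank(N^{j−1}) − rank(N^j), giving [2, 1, 1]. So we have 1 block(s) of size 3, 1 block(s) of size 1 → block sizes [3, 1]

Assembling the blocks gives a Jordan form
J =
  [5, 1, 0, 0]
  [0, 5, 1, 0]
  [0, 0, 5, 0]
  [0, 0, 0, 5]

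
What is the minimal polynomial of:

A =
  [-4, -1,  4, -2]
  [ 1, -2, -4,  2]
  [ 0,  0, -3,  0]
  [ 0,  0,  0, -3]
x^2 + 6*x + 9

The characteristic polynomial is χ_A(x) = (x + 3)^4, so the eigenvalues are known. The minimal polynomial is
  m_A(x) = Π_λ (x − λ)^{k_λ}
where k_λ is the size of the *largest* Jordan block for λ (equivalently, the smallest k with (A − λI)^k v = 0 for every generalised eigenvector v of λ).

  λ = -3: largest Jordan block has size 2, contributing (x + 3)^2

So m_A(x) = (x + 3)^2 = x^2 + 6*x + 9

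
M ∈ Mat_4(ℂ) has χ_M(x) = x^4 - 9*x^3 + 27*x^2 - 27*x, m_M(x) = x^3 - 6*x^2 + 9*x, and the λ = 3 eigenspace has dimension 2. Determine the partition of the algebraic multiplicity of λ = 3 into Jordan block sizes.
Block sizes for λ = 3: [2, 1]

Step 1 — from the characteristic polynomial, algebraic multiplicity of λ = 3 is 3. From dim ker(M − (3)·I) = 2, there are exactly 2 Jordan blocks for λ = 3.
Step 2 — from the minimal polynomial, the factor (x − 3)^2 tells us the largest block for λ = 3 has size 2.
Step 3 — with total size 3, 2 blocks, and largest block 2, the block sizes (in nonincreasing order) are [2, 1].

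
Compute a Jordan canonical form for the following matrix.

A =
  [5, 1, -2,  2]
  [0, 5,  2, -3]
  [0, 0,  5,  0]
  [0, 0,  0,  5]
J_3(5) ⊕ J_1(5)

The characteristic polynomial is
  det(x·I − A) = x^4 - 20*x^3 + 150*x^2 - 500*x + 625 = (x - 5)^4

Eigenvalues and multiplicities (the geometric multiplicity of λ is n − rank(A − λI), which equals the number of Jordan blocks for λ):
  λ = 5: algebraic multiplicity = 4, geometric multiplicity = 2

Determining the block sizes for each eigenvalue:
  λ = 5: with am = 4 and gm = 2, the partition is not yet determined (e.g. several partitions of 4 into 2 parts exist). Let N = A − (5)·I. Computing rank(N^1) = 2, rank(N^2) = 1, rank(N^3) = 0; the number of blocks of size ≥ j is rank(N^{j−1}) − rank(N^j), giving [2, 1, 1]. So we have 1 block(s) of size 3, 1 block(s) of size 1 → block sizes [3, 1]

Assembling the blocks gives a Jordan form
J =
  [5, 1, 0, 0]
  [0, 5, 1, 0]
  [0, 0, 5, 0]
  [0, 0, 0, 5]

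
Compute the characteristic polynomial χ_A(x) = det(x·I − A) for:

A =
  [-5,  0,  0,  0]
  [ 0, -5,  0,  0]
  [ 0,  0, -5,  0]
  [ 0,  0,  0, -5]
x^4 + 20*x^3 + 150*x^2 + 500*x + 625

Expanding det(x·I − A) (e.g. by cofactor expansion or by noting that A is similar to its Jordan form J, which has the same characteristic polynomial as A) gives
  χ_A(x) = x^4 + 20*x^3 + 150*x^2 + 500*x + 625
which factors as (x + 5)^4. The eigenvalues (with algebraic multiplicities) are λ = -5 with multiplicity 4.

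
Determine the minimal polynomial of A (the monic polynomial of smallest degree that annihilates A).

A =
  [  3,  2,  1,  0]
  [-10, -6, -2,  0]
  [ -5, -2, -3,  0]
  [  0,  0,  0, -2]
x^2 + 4*x + 4

The characteristic polynomial is χ_A(x) = (x + 2)^4, so the eigenvalues are known. The minimal polynomial is
  m_A(x) = Π_λ (x − λ)^{k_λ}
where k_λ is the size of the *largest* Jordan block for λ (equivalently, the smallest k with (A − λI)^k v = 0 for every generalised eigenvector v of λ).

  λ = -2: largest Jordan block has size 2, contributing (x + 2)^2

So m_A(x) = (x + 2)^2 = x^2 + 4*x + 4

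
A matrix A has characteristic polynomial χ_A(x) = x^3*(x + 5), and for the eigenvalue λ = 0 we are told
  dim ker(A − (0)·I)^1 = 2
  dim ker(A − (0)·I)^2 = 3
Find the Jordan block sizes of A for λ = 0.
Block sizes for λ = 0: [2, 1]

From the dimensions of kernels of powers, the number of Jordan blocks of size at least j is d_j − d_{j−1} where d_j = dim ker(N^j) (with d_0 = 0). Computing the differences gives [2, 1].
The number of blocks of size exactly k is (#blocks of size ≥ k) − (#blocks of size ≥ k + 1), so the partition is: 1 block(s) of size 1, 1 block(s) of size 2.
In nonincreasing order the block sizes are [2, 1].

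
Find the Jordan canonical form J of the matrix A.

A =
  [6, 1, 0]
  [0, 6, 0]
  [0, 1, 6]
J_2(6) ⊕ J_1(6)

The characteristic polynomial is
  det(x·I − A) = x^3 - 18*x^2 + 108*x - 216 = (x - 6)^3

Eigenvalues and multiplicities (the geometric multiplicity of λ is n − rank(A − λI), which equals the number of Jordan blocks for λ):
  λ = 6: algebraic multiplicity = 3, geometric multiplicity = 2

Determining the block sizes for each eigenvalue:
  λ = 6: 2 blocks summing to 3 forces exactly one block of size 2 and the rest size 1 → block sizes [2, 1]

Assembling the blocks gives a Jordan form
J =
  [6, 1, 0]
  [0, 6, 0]
  [0, 0, 6]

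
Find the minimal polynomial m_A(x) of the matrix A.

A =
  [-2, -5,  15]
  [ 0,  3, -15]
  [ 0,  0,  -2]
x^2 - x - 6

The characteristic polynomial is χ_A(x) = (x - 3)*(x + 2)^2, so the eigenvalues are known. The minimal polynomial is
  m_A(x) = Π_λ (x − λ)^{k_λ}
where k_λ is the size of the *largest* Jordan block for λ (equivalently, the smallest k with (A − λI)^k v = 0 for every generalised eigenvector v of λ).

  λ = -2: largest Jordan block has size 1, contributing (x + 2)
  λ = 3: largest Jordan block has size 1, contributing (x − 3)

So m_A(x) = (x - 3)*(x + 2) = x^2 - x - 6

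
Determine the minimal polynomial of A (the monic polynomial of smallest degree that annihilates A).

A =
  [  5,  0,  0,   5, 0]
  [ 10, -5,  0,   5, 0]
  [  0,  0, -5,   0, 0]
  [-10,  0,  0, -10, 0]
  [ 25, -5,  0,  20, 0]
x^2 + 5*x

The characteristic polynomial is χ_A(x) = x^2*(x + 5)^3, so the eigenvalues are known. The minimal polynomial is
  m_A(x) = Π_λ (x − λ)^{k_λ}
where k_λ is the size of the *largest* Jordan block for λ (equivalently, the smallest k with (A − λI)^k v = 0 for every generalised eigenvector v of λ).

  λ = -5: largest Jordan block has size 1, contributing (x + 5)
  λ = 0: largest Jordan block has size 1, contributing (x − 0)

So m_A(x) = x*(x + 5) = x^2 + 5*x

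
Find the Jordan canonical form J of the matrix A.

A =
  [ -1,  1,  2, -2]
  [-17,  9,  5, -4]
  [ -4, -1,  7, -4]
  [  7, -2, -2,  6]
J_3(5) ⊕ J_1(6)

The characteristic polynomial is
  det(x·I − A) = x^4 - 21*x^3 + 165*x^2 - 575*x + 750 = (x - 6)*(x - 5)^3

Eigenvalues and multiplicities (the geometric multiplicity of λ is n − rank(A − λI), which equals the number of Jordan blocks for λ):
  λ = 5: algebraic multiplicity = 3, geometric multiplicity = 1
  λ = 6: algebraic multiplicity = 1, geometric multiplicity = 1

Determining the block sizes for each eigenvalue:
  λ = 5: one block (gm = 1), so the single block has size am = 3 → block sizes [3]
  λ = 6: one block (gm = 1), so the single block has size am = 1 → block sizes [1]

Assembling the blocks gives a Jordan form
J =
  [5, 1, 0, 0]
  [0, 5, 1, 0]
  [0, 0, 5, 0]
  [0, 0, 0, 6]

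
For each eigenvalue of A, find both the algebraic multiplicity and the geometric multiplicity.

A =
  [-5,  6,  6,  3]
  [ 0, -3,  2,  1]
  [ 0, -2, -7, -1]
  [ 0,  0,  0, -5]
λ = -5: alg = 4, geom = 3

Step 1 — factor the characteristic polynomial to read off the algebraic multiplicities:
  χ_A(x) = (x + 5)^4

Step 2 — compute geometric multiplicities via the rank-nullity identity g(λ) = n − rank(A − λI):
  rank(A − (-5)·I) = 1, so dim ker(A − (-5)·I) = n − 1 = 3

Summary:
  λ = -5: algebraic multiplicity = 4, geometric multiplicity = 3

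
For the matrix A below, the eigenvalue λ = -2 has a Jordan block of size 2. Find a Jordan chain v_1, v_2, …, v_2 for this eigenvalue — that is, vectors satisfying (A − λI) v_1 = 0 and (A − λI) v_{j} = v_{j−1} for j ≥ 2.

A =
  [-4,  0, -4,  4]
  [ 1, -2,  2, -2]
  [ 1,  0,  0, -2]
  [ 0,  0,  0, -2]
A Jordan chain for λ = -2 of length 2:
v_1 = (-2, 1, 1, 0)ᵀ
v_2 = (1, 0, 0, 0)ᵀ

Let N = A − (-2)·I. We want v_2 with N^2 v_2 = 0 but N^1 v_2 ≠ 0; then v_{j-1} := N · v_j for j = 2, …, 2.

Pick v_2 = (1, 0, 0, 0)ᵀ.
Then v_1 = N · v_2 = (-2, 1, 1, 0)ᵀ.

Sanity check: (A − (-2)·I) v_1 = (0, 0, 0, 0)ᵀ = 0. ✓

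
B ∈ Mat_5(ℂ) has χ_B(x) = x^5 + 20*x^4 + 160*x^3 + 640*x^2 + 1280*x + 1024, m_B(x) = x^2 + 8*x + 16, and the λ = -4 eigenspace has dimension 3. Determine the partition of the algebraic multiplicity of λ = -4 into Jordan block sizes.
Block sizes for λ = -4: [2, 2, 1]

Step 1 — from the characteristic polynomial, algebraic multiplicity of λ = -4 is 5. From dim ker(B − (-4)·I) = 3, there are exactly 3 Jordan blocks for λ = -4.
Step 2 — from the minimal polynomial, the factor (x + 4)^2 tells us the largest block for λ = -4 has size 2.
Step 3 — with total size 5, 3 blocks, and largest block 2, the block sizes (in nonincreasing order) are [2, 2, 1].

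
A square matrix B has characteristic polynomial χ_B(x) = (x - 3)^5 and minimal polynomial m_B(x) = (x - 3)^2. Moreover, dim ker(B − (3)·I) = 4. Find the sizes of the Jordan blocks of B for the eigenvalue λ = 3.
Block sizes for λ = 3: [2, 1, 1, 1]

Step 1 — from the characteristic polynomial, algebraic multiplicity of λ = 3 is 5. From dim ker(B − (3)·I) = 4, there are exactly 4 Jordan blocks for λ = 3.
Step 2 — from the minimal polynomial, the factor (x − 3)^2 tells us the largest block for λ = 3 has size 2.
Step 3 — with total size 5, 4 blocks, and largest block 2, the block sizes (in nonincreasing order) are [2, 1, 1, 1].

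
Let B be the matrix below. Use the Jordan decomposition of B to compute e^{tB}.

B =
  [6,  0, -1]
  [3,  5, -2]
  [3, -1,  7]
e^{tB} =
  [-3*t^2*exp(6*t)/2 + exp(6*t), t^2*exp(6*t)/2, -t^2*exp(6*t)/2 - t*exp(6*t)]
  [-9*t^2*exp(6*t)/2 + 3*t*exp(6*t), 3*t^2*exp(6*t)/2 - t*exp(6*t) + exp(6*t), -3*t^2*exp(6*t)/2 - 2*t*exp(6*t)]
  [3*t*exp(6*t), -t*exp(6*t), t*exp(6*t) + exp(6*t)]

Strategy: write B = P · J · P⁻¹ where J is a Jordan canonical form, so e^{tB} = P · e^{tJ} · P⁻¹, and e^{tJ} can be computed block-by-block.

B has Jordan form
J =
  [6, 1, 0]
  [0, 6, 1]
  [0, 0, 6]
(up to reordering of blocks).

Per-block formulas:
  For a 3×3 Jordan block J_3(6): exp(t · J_3(6)) = e^(6t)·(I + t·N + (t^2/2)·N^2), where N is the 3×3 nilpotent shift.

After assembling e^{tJ} and conjugating by P, we get:

e^{tB} =
  [-3*t^2*exp(6*t)/2 + exp(6*t), t^2*exp(6*t)/2, -t^2*exp(6*t)/2 - t*exp(6*t)]
  [-9*t^2*exp(6*t)/2 + 3*t*exp(6*t), 3*t^2*exp(6*t)/2 - t*exp(6*t) + exp(6*t), -3*t^2*exp(6*t)/2 - 2*t*exp(6*t)]
  [3*t*exp(6*t), -t*exp(6*t), t*exp(6*t) + exp(6*t)]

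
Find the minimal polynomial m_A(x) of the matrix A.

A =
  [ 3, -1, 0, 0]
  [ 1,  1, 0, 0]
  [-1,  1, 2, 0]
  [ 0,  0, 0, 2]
x^2 - 4*x + 4

The characteristic polynomial is χ_A(x) = (x - 2)^4, so the eigenvalues are known. The minimal polynomial is
  m_A(x) = Π_λ (x − λ)^{k_λ}
where k_λ is the size of the *largest* Jordan block for λ (equivalently, the smallest k with (A − λI)^k v = 0 for every generalised eigenvector v of λ).

  λ = 2: largest Jordan block has size 2, contributing (x − 2)^2

So m_A(x) = (x - 2)^2 = x^2 - 4*x + 4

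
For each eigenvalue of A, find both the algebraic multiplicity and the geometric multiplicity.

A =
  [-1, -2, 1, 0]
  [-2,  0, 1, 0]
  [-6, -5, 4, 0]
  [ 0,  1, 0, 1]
λ = 1: alg = 4, geom = 2

Step 1 — factor the characteristic polynomial to read off the algebraic multiplicities:
  χ_A(x) = (x - 1)^4

Step 2 — compute geometric multiplicities via the rank-nullity identity g(λ) = n − rank(A − λI):
  rank(A − (1)·I) = 2, so dim ker(A − (1)·I) = n − 2 = 2

Summary:
  λ = 1: algebraic multiplicity = 4, geometric multiplicity = 2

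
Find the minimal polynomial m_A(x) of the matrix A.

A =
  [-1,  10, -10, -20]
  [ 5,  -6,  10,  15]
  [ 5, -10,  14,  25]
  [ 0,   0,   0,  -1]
x^2 - 3*x - 4

The characteristic polynomial is χ_A(x) = (x - 4)^2*(x + 1)^2, so the eigenvalues are known. The minimal polynomial is
  m_A(x) = Π_λ (x − λ)^{k_λ}
where k_λ is the size of the *largest* Jordan block for λ (equivalently, the smallest k with (A − λI)^k v = 0 for every generalised eigenvector v of λ).

  λ = -1: largest Jordan block has size 1, contributing (x + 1)
  λ = 4: largest Jordan block has size 1, contributing (x − 4)

So m_A(x) = (x - 4)*(x + 1) = x^2 - 3*x - 4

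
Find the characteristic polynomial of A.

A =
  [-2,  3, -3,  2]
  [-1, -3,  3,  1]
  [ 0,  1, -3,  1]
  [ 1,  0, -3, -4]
x^4 + 12*x^3 + 54*x^2 + 108*x + 81

Expanding det(x·I − A) (e.g. by cofactor expansion or by noting that A is similar to its Jordan form J, which has the same characteristic polynomial as A) gives
  χ_A(x) = x^4 + 12*x^3 + 54*x^2 + 108*x + 81
which factors as (x + 3)^4. The eigenvalues (with algebraic multiplicities) are λ = -3 with multiplicity 4.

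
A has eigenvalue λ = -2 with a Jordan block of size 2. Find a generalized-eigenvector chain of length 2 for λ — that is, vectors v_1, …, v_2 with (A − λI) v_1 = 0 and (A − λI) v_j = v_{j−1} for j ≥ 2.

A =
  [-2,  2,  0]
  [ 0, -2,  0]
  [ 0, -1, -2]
A Jordan chain for λ = -2 of length 2:
v_1 = (2, 0, -1)ᵀ
v_2 = (0, 1, 0)ᵀ

Let N = A − (-2)·I. We want v_2 with N^2 v_2 = 0 but N^1 v_2 ≠ 0; then v_{j-1} := N · v_j for j = 2, …, 2.

Pick v_2 = (0, 1, 0)ᵀ.
Then v_1 = N · v_2 = (2, 0, -1)ᵀ.

Sanity check: (A − (-2)·I) v_1 = (0, 0, 0)ᵀ = 0. ✓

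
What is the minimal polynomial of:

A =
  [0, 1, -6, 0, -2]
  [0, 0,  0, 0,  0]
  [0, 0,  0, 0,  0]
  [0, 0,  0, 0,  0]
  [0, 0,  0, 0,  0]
x^2

The characteristic polynomial is χ_A(x) = x^5, so the eigenvalues are known. The minimal polynomial is
  m_A(x) = Π_λ (x − λ)^{k_λ}
where k_λ is the size of the *largest* Jordan block for λ (equivalently, the smallest k with (A − λI)^k v = 0 for every generalised eigenvector v of λ).

  λ = 0: largest Jordan block has size 2, contributing (x − 0)^2

So m_A(x) = x^2 = x^2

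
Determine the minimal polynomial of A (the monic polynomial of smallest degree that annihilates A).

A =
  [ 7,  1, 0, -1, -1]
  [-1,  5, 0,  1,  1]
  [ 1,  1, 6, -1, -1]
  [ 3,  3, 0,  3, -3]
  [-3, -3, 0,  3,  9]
x^2 - 12*x + 36

The characteristic polynomial is χ_A(x) = (x - 6)^5, so the eigenvalues are known. The minimal polynomial is
  m_A(x) = Π_λ (x − λ)^{k_λ}
where k_λ is the size of the *largest* Jordan block for λ (equivalently, the smallest k with (A − λI)^k v = 0 for every generalised eigenvector v of λ).

  λ = 6: largest Jordan block has size 2, contributing (x − 6)^2

So m_A(x) = (x - 6)^2 = x^2 - 12*x + 36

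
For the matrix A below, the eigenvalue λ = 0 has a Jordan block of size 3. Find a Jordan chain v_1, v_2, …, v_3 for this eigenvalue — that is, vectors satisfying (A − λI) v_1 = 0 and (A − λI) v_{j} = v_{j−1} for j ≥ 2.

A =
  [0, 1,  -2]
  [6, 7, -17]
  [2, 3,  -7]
A Jordan chain for λ = 0 of length 3:
v_1 = (2, 8, 4)ᵀ
v_2 = (0, 6, 2)ᵀ
v_3 = (1, 0, 0)ᵀ

Let N = A − (0)·I. We want v_3 with N^3 v_3 = 0 but N^2 v_3 ≠ 0; then v_{j-1} := N · v_j for j = 3, …, 2.

Pick v_3 = (1, 0, 0)ᵀ.
Then v_2 = N · v_3 = (0, 6, 2)ᵀ.
Then v_1 = N · v_2 = (2, 8, 4)ᵀ.

Sanity check: (A − (0)·I) v_1 = (0, 0, 0)ᵀ = 0. ✓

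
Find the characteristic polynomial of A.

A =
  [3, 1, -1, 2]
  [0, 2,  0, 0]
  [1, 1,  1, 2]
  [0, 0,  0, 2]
x^4 - 8*x^3 + 24*x^2 - 32*x + 16

Expanding det(x·I − A) (e.g. by cofactor expansion or by noting that A is similar to its Jordan form J, which has the same characteristic polynomial as A) gives
  χ_A(x) = x^4 - 8*x^3 + 24*x^2 - 32*x + 16
which factors as (x - 2)^4. The eigenvalues (with algebraic multiplicities) are λ = 2 with multiplicity 4.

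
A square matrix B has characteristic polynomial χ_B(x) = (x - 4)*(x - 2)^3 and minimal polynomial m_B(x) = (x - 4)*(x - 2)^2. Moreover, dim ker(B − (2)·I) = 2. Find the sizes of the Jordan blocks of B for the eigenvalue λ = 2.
Block sizes for λ = 2: [2, 1]

Step 1 — from the characteristic polynomial, algebraic multiplicity of λ = 2 is 3. From dim ker(B − (2)·I) = 2, there are exactly 2 Jordan blocks for λ = 2.
Step 2 — from the minimal polynomial, the factor (x − 2)^2 tells us the largest block for λ = 2 has size 2.
Step 3 — with total size 3, 2 blocks, and largest block 2, the block sizes (in nonincreasing order) are [2, 1].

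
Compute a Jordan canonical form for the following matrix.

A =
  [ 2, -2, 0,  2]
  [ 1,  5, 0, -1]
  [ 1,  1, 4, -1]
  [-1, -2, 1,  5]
J_3(4) ⊕ J_1(4)

The characteristic polynomial is
  det(x·I − A) = x^4 - 16*x^3 + 96*x^2 - 256*x + 256 = (x - 4)^4

Eigenvalues and multiplicities (the geometric multiplicity of λ is n − rank(A − λI), which equals the number of Jordan blocks for λ):
  λ = 4: algebraic multiplicity = 4, geometric multiplicity = 2

Determining the block sizes for each eigenvalue:
  λ = 4: with am = 4 and gm = 2, the partition is not yet determined (e.g. several partitions of 4 into 2 parts exist). Let N = A − (4)·I. Computing rank(N^1) = 2, rank(N^2) = 1, rank(N^3) = 0; the number of blocks of size ≥ j is rank(N^{j−1}) − rank(N^j), giving [2, 1, 1]. So we have 1 block(s) of size 3, 1 block(s) of size 1 → block sizes [3, 1]

Assembling the blocks gives a Jordan form
J =
  [4, 1, 0, 0]
  [0, 4, 1, 0]
  [0, 0, 4, 0]
  [0, 0, 0, 4]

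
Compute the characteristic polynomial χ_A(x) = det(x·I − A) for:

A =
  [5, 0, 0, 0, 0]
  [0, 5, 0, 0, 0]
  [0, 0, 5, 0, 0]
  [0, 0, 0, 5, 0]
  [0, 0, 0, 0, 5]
x^5 - 25*x^4 + 250*x^3 - 1250*x^2 + 3125*x - 3125

Expanding det(x·I − A) (e.g. by cofactor expansion or by noting that A is similar to its Jordan form J, which has the same characteristic polynomial as A) gives
  χ_A(x) = x^5 - 25*x^4 + 250*x^3 - 1250*x^2 + 3125*x - 3125
which factors as (x - 5)^5. The eigenvalues (with algebraic multiplicities) are λ = 5 with multiplicity 5.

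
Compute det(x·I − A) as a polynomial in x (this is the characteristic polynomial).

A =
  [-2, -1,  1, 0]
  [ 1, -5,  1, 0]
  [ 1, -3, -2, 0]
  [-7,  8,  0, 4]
x^4 + 5*x^3 - 9*x^2 - 81*x - 108

Expanding det(x·I − A) (e.g. by cofactor expansion or by noting that A is similar to its Jordan form J, which has the same characteristic polynomial as A) gives
  χ_A(x) = x^4 + 5*x^3 - 9*x^2 - 81*x - 108
which factors as (x - 4)*(x + 3)^3. The eigenvalues (with algebraic multiplicities) are λ = -3 with multiplicity 3, λ = 4 with multiplicity 1.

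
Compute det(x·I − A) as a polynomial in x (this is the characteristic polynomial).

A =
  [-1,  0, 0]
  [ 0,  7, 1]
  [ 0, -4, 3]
x^3 - 9*x^2 + 15*x + 25

Expanding det(x·I − A) (e.g. by cofactor expansion or by noting that A is similar to its Jordan form J, which has the same characteristic polynomial as A) gives
  χ_A(x) = x^3 - 9*x^2 + 15*x + 25
which factors as (x - 5)^2*(x + 1). The eigenvalues (with algebraic multiplicities) are λ = -1 with multiplicity 1, λ = 5 with multiplicity 2.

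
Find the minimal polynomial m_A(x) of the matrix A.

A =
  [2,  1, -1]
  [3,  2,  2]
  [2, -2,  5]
x^3 - 9*x^2 + 27*x - 27

The characteristic polynomial is χ_A(x) = (x - 3)^3, so the eigenvalues are known. The minimal polynomial is
  m_A(x) = Π_λ (x − λ)^{k_λ}
where k_λ is the size of the *largest* Jordan block for λ (equivalently, the smallest k with (A − λI)^k v = 0 for every generalised eigenvector v of λ).

  λ = 3: largest Jordan block has size 3, contributing (x − 3)^3

So m_A(x) = (x - 3)^3 = x^3 - 9*x^2 + 27*x - 27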